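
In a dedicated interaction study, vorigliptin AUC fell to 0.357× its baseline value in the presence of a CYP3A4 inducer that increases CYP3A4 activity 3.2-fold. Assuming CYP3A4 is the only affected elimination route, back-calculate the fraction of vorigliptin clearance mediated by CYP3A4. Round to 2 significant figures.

Call the CYP3A4 fraction fm. After the interaction, CL_new/CL_old = fm × 3.2 + (1 − fm).
AUC ratio = 1 / (new CL fraction), so new CL fraction = 1 / 0.357 = 2.801.
fm × 3.2 + 1 − fm = 2.801  ⇒  fm × (3.2 − 1) = 1.801  ⇒  fm = 0.82.

0.82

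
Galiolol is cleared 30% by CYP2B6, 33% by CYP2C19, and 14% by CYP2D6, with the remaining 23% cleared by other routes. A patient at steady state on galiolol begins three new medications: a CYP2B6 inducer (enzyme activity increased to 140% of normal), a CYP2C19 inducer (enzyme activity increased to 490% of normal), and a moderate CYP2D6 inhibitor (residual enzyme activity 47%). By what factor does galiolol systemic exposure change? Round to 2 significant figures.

The CYP2B6 pathway (30% of clearance) increases to 1.4× activity: 0.3 × 1.4 = 0.42.
The CYP2C19 pathway (33% of clearance) is boosted to 4.9× activity: 0.33 × 4.9 = 1.617.
The CYP2D6 pathway (14% of clearance) drops to 0.47× activity: 0.14 × 0.47 = 0.0658.
The remaining 23% of clearance is unaffected.
CL_new/CL_old = 0.42 + 1.617 + 0.0658 + 0.23 = 2.3328.
Because systemic exposure varies inversely with clearance, the combined effect is 1 / 2.3328 = 0.43.

0.43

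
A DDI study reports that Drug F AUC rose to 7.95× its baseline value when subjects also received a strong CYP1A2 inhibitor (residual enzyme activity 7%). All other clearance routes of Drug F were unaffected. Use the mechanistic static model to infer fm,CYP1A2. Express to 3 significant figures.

0.940

Let x = fm,CYP1A2. Because AUC ∝ 1/CL, relative clearance fell to 1/7.95 = 0.1258.
Setting x·0.07 + (1 − x) = 0.1258 and solving: x = (0.1258 − 1)/(0.07 − 1) = 0.940.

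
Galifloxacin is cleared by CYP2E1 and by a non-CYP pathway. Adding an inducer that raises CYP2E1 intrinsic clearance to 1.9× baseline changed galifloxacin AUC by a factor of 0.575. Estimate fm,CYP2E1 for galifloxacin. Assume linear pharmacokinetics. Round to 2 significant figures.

CL'/CL = 1 / 0.575 = 1.739
1.9·fm + (1 − fm) = 1.739
fm = (1.739 − 1) / (1.9 − 1) = 0.82

0.82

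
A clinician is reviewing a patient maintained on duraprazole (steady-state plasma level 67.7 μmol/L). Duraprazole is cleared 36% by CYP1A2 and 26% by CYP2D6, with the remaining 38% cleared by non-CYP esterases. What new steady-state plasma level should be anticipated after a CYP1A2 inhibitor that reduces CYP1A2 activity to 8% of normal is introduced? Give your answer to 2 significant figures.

CYP1A2: 0.36 × 0.08 = 0.0288
CYP2D6: 0.26 (unchanged)
Other: 0.38 (unchanged)
CL_new/CL_old = 0.0288 + 0.26 + 0.38 = 0.6688.
With dosing unchanged, steady-state plasma level scales as 1/CL: 67.7 / 0.6688 = 1.0 × 10² μmol/L.

1.0 × 10² μmol/L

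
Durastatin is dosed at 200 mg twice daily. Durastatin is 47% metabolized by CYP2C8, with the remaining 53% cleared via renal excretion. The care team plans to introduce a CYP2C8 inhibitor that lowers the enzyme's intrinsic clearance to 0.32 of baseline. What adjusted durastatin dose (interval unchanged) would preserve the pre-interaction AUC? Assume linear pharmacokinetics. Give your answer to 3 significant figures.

136 mg

The CYP2C8 pathway (47% of clearance) falls to 0.32× activity: 0.47 × 0.32 = 0.1504.
The remaining 53% of clearance is unaffected.
CL_new/CL_old = 0.1504 + 0.53 = 0.6804.
To maintain the same steady-state level, dose must scale with clearance: new dose = 200 × 0.6804 = 136 mg.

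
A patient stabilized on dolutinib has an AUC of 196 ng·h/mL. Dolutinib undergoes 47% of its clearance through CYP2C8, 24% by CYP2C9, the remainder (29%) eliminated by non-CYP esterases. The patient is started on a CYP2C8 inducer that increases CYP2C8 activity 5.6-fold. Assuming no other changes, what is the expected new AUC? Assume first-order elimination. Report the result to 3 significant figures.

62.0 ng·h/mL

The CYP2C8 pathway (47% of clearance) increases to 5.6× activity: 0.47 × 5.6 = 2.632.
CYP2C9 (24%) and the residual 29% are unaffected.
New clearance relative to baseline: 2.632 + 0.24 + 0.29 = 3.162.
AUC ∝ 1/CL, so new value = 196 / 3.162 = 62.0 ng·h/mL.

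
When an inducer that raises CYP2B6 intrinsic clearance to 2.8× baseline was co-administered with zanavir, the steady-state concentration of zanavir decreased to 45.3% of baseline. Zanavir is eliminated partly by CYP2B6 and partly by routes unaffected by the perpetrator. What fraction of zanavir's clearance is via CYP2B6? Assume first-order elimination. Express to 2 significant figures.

0.67

Let x = fm,CYP2B6. Because steady-state concentration ∝ 1/CL, relative clearance rose to 1/0.453 = 2.208.
Setting x·2.8 + (1 − x) = 2.208 and solving: x = (2.208 − 1)/(2.8 − 1) = 0.67.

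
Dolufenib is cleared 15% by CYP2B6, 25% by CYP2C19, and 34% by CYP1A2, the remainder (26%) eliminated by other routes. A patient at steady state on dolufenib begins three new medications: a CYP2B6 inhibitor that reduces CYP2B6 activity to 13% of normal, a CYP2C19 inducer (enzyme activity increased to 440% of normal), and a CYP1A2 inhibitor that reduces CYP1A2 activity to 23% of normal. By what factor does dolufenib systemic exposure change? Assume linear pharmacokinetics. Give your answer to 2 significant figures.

The CYP2B6 pathway (15% of clearance) drops to 0.13× activity: 0.15 × 0.13 = 0.0195.
The CYP2C19 pathway (25% of clearance) is boosted to 4.4× activity: 0.25 × 4.4 = 1.1.
The CYP1A2 pathway (34% of clearance) drops to 0.23× activity: 0.34 × 0.23 = 0.0782.
The remaining 26% of clearance is unaffected.
Relative clearance = 0.0195 + 1.1 + 0.0782 + 0.26 = 1.4577.
Because systemic exposure varies inversely with clearance, the combined effect is 1 / 1.4577 = 0.69.

0.69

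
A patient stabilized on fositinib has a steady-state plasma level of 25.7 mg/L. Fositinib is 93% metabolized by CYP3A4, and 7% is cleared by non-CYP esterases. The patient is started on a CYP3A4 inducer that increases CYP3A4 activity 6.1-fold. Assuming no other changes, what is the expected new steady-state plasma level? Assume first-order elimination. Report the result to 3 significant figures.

4.48 mg/L

The CYP3A4 pathway (93% of clearance) rises to 6.1× activity: 0.93 × 6.1 = 5.673.
The remaining 7% of clearance is unaffected.
Relative clearance = 5.673 + 0.07 = 5.743.
New steady-state plasma level = baseline ÷ relative clearance = 25.7 / 5.743 = 4.48 mg/L.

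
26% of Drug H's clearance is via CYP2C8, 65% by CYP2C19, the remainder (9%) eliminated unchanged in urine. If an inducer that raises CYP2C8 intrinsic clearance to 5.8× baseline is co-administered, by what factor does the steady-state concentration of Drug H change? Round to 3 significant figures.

The CYP2C8 pathway (26% of clearance) rises to 5.8× activity: 0.26 × 5.8 = 1.508.
CYP2C19 (65%) and the residual 9% are unaffected.
Relative clearance = 1.508 + 0.65 + 0.09 = 2.248.
Steady-state concentration ratio = CL_old/CL_new = 1 / 2.248 = 0.445.

0.445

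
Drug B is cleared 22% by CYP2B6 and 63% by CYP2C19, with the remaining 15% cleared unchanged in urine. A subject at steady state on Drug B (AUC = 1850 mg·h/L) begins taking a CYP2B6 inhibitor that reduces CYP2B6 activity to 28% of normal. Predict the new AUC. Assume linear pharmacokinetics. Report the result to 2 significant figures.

2.2 × 10³ mg·h/L

The CYP2B6 pathway (22% of clearance) drops to 0.28× activity: 0.22 × 0.28 = 0.0616.
CYP2C19 (63%) and the residual 15% are unaffected.
New clearance relative to baseline: 0.0616 + 0.63 + 0.15 = 0.8416.
AUC ∝ 1/CL, so new value = 1850 / 0.8416 = 2.2 × 10³ mg·h/L.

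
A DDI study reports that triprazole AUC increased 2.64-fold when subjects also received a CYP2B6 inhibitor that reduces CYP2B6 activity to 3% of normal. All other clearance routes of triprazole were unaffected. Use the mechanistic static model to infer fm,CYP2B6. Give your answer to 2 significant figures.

Call the CYP2B6 fraction fm. After the interaction, CL_new/CL_old = fm × 0.03 + (1 − fm).
AUC ratio = 1 / (new CL fraction), so new CL fraction = 1 / 2.64 = 0.3788.
fm × 0.03 + 1 − fm = 0.3788  ⇒  fm × (0.03 − 1) = −0.6212  ⇒  fm = 0.64.

0.64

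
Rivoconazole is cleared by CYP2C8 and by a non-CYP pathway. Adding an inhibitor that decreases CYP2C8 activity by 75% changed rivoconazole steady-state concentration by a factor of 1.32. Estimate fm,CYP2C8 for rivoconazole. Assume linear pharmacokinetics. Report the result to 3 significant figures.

Call the CYP2C8 fraction fm. After the interaction, CL_new/CL_old = fm × 0.25 + (1 − fm).
Steady-state concentration ratio = 1 / (new CL fraction), so new CL fraction = 1 / 1.32 = 0.7576.
fm × 0.25 + 1 − fm = 0.7576  ⇒  fm × (0.25 − 1) = −0.2424  ⇒  fm = 0.323.

0.323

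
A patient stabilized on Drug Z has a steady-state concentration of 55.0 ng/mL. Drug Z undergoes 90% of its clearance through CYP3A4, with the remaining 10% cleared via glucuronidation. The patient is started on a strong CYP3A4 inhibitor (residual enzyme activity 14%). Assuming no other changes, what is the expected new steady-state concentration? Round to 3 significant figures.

The CYP3A4 pathway (90% of clearance) drops to 0.14× activity: 0.9 × 0.14 = 0.126.
The remaining 10% of clearance is unaffected.
CL_new/CL_old = 0.126 + 0.1 = 0.226.
New steady-state concentration = baseline ÷ relative clearance = 55.0 / 0.226 = 243 ng/mL.

243 ng/mL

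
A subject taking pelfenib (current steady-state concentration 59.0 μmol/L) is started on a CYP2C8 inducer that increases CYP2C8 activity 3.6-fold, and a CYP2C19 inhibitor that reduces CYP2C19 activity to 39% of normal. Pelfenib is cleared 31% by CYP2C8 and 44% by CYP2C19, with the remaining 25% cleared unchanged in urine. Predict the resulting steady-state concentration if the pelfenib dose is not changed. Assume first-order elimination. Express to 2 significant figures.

38 μmol/L

CYP2C8: 0.31 × 3.6 = 1.116
CYP2C19: 0.44 × 0.39 = 0.1716
Other: 0.25 (unchanged)
New clearance relative to baseline: 1.116 + 0.1716 + 0.25 = 1.5376.
Steady-state concentration ∝ 1/CL: new value = 59.0 / 1.5376 = 38 μmol/L.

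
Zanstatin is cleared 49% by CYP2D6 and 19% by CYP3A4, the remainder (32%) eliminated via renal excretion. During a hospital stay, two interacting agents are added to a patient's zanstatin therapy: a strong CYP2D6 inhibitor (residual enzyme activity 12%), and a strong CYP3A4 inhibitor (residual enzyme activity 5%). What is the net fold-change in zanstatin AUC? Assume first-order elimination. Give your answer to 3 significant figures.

2.58

The CYP2D6 pathway (49% of clearance) drops to 0.12× activity: 0.49 × 0.12 = 0.0588.
The CYP3A4 pathway (19% of clearance) is reduced to 0.05× activity: 0.19 × 0.05 = 0.0095.
Non-CYP routes (32%) are unchanged.
New clearance relative to baseline: 0.0588 + 0.0095 + 0.32 = 0.3883.
AUC ∝ 1/CL: fold-change = 1 / 0.3883 = 2.58.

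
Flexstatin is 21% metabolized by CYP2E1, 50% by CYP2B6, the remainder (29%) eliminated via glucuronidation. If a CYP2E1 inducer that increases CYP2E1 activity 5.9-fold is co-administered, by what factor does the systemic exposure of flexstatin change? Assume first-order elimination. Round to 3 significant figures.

The CYP2E1 pathway (21% of clearance) rises to 5.9× activity: 0.21 × 5.9 = 1.239.
CYP2B6 (50%) and the residual 29% are unaffected.
CL_new/CL_old = 1.239 + 0.5 + 0.29 = 2.029.
Since systemic exposure ∝ 1/CL, the ratio is 1 / 2.029 = 0.493.

0.493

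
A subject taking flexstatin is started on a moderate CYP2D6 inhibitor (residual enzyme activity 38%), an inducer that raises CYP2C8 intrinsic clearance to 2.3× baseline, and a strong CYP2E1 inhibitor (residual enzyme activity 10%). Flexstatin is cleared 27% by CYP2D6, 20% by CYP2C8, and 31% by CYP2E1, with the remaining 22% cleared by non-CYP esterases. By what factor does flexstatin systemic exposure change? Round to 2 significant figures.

The CYP2D6 pathway (27% of clearance) is reduced to 0.38× activity: 0.27 × 0.38 = 0.1026.
The CYP2C8 pathway (20% of clearance) is boosted to 2.3× activity: 0.2 × 2.3 = 0.46.
The CYP2E1 pathway (31% of clearance) is reduced to 0.1× activity: 0.31 × 0.1 = 0.031.
Non-CYP routes (22%) are unchanged.
CL_new/CL_old = 0.1026 + 0.46 + 0.031 + 0.22 = 0.8136.
Because systemic exposure varies inversely with clearance, the combined effect is 1 / 0.8136 = 1.2.

1.2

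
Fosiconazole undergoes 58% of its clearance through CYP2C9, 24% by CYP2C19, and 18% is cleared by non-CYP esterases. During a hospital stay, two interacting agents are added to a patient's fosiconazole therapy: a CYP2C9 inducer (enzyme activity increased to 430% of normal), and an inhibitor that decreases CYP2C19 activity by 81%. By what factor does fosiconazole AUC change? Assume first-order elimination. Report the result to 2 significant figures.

The CYP2C9 pathway (58% of clearance) increases to 4.3× activity: 0.58 × 4.3 = 2.494.
The CYP2C19 pathway (24% of clearance) is reduced to 0.19× activity: 0.24 × 0.19 = 0.0456.
Non-CYP routes (18%) are unchanged.
New clearance relative to baseline: 2.494 + 0.0456 + 0.18 = 2.7196.
AUC ∝ 1/CL: fold-change = 1 / 2.7196 = 0.37.

0.37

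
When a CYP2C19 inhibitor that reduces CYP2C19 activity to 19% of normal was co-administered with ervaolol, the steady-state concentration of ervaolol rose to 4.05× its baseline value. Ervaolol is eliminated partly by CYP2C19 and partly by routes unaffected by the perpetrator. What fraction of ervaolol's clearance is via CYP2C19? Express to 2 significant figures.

Let x = fm,CYP2C19. Because steady-state concentration ∝ 1/CL, relative clearance fell to 1/4.05 = 0.2469.
Only the CYP2C19 route changed, so 0.2469 = x·0.19 + (1 − x), giving x = 0.93.

0.93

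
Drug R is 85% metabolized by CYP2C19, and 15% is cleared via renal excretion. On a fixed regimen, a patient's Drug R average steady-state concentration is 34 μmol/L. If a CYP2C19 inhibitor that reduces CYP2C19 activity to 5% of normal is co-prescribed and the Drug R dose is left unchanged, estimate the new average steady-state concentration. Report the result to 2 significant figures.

1.8 × 10² μmol/L

The CYP2C19 pathway (85% of clearance) drops to 0.05× activity: 0.85 × 0.05 = 0.0425.
The remaining 15% of clearance is unaffected.
Relative clearance = 0.0425 + 0.15 = 0.1925.
With dosing unchanged, average steady-state concentration scales as 1/CL: 34 / 0.1925 = 1.8 × 10² μmol/L.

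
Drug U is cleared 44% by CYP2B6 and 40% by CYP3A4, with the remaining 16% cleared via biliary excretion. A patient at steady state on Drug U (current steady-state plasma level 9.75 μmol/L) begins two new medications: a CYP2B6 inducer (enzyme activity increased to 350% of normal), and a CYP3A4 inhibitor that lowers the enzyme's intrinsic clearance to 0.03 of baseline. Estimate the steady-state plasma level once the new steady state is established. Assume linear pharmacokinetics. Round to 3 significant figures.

The CYP2B6 pathway (44% of clearance) is boosted to 3.5× activity: 0.44 × 3.5 = 1.54.
The CYP3A4 pathway (40% of clearance) falls to 0.03× activity: 0.4 × 0.03 = 0.012.
The remaining 16% of clearance is unaffected.
CL_new/CL_old = 1.54 + 0.012 + 0.16 = 1.712.
New steady-state plasma level = 9.75 / 1.712 = 5.70 μmol/L (concentration scales inversely with clearance).

5.70 μmol/L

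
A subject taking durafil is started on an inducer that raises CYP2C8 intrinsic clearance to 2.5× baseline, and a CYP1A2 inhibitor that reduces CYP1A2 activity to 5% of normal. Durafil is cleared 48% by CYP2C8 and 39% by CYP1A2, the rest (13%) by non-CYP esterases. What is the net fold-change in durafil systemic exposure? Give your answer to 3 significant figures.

CYP2C8: 0.48 × 2.5 = 1.2
CYP1A2: 0.39 × 0.05 = 0.0195
Other: 0.13 (unchanged)
Relative clearance = 1.2 + 0.0195 + 0.13 = 1.3495.
Because systemic exposure varies inversely with clearance, the combined effect is 1 / 1.3495 = 0.741.

0.741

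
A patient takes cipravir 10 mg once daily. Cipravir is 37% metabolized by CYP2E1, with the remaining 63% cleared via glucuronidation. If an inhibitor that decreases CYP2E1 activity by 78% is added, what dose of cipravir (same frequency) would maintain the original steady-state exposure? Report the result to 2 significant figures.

7.1 mg

The CYP2E1 pathway (37% of clearance) is reduced to 0.22× activity: 0.37 × 0.22 = 0.0814.
The remaining 63% of clearance is unaffected.
New clearance relative to baseline: 0.0814 + 0.63 = 0.7114.
Css,avg = (dose rate)/CL, so holding Css fixed requires dose ∝ CL: 10 × 0.7114 = 7.1 mg.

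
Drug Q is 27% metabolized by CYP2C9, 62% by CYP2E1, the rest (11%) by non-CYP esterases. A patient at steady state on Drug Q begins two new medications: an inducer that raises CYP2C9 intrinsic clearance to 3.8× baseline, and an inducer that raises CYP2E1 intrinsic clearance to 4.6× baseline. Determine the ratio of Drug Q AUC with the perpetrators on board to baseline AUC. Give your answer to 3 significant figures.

0.251

CYP2C9: 0.27 × 3.8 = 1.026
CYP2E1: 0.62 × 4.6 = 2.852
Other: 0.11 (unchanged)
Relative clearance = 1.026 + 2.852 + 0.11 = 3.988.
AUC ∝ 1/CL: fold-change = 1 / 3.988 = 0.251.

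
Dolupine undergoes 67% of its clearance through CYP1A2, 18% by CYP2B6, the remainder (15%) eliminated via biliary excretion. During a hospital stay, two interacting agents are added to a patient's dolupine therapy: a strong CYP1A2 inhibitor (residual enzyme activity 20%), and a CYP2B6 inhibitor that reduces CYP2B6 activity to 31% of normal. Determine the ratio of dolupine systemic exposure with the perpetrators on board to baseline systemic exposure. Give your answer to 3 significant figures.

2.94

CYP1A2: 0.67 × 0.2 = 0.134
CYP2B6: 0.18 × 0.31 = 0.0558
Other: 0.15 (unchanged)
Relative clearance = 0.134 + 0.0558 + 0.15 = 0.3398.
Because systemic exposure varies inversely with clearance, the combined effect is 1 / 0.3398 = 2.94.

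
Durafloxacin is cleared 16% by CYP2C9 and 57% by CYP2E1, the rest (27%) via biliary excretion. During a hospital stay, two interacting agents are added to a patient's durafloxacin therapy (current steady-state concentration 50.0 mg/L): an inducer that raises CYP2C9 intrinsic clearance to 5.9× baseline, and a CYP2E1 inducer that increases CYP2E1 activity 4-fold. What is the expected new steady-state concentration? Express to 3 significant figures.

CYP2C9: 0.16 × 5.9 = 0.944
CYP2E1: 0.57 × 4 = 2.28
Other: 0.27 (unchanged)
New clearance relative to baseline: 0.944 + 2.28 + 0.27 = 3.494.
Dividing the baseline by the relative clearance: 50.0 / 3.494 = 14.3 mg/L.

14.3 mg/L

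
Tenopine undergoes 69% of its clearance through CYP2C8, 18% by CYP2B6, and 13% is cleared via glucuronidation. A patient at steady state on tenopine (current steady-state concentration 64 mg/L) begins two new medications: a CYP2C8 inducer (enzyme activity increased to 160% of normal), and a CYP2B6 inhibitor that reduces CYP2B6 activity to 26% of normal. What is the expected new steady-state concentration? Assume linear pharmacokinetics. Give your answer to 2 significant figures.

CYP2C8: 0.69 × 1.6 = 1.104
CYP2B6: 0.18 × 0.26 = 0.0468
Other: 0.13 (unchanged)
New clearance relative to baseline: 1.104 + 0.0468 + 0.13 = 1.2808.
New steady-state concentration = 64 / 1.2808 = 50 mg/L (concentration scales inversely with clearance).

50 mg/L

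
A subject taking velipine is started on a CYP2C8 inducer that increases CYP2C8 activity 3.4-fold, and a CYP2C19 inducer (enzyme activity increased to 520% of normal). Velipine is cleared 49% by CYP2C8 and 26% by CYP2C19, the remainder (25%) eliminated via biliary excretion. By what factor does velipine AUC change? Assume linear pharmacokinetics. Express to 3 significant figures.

0.306

The CYP2C8 pathway (49% of clearance) is boosted to 3.4× activity: 0.49 × 3.4 = 1.666.
The CYP2C19 pathway (26% of clearance) is boosted to 5.2× activity: 0.26 × 5.2 = 1.352.
Non-CYP routes (25%) are unchanged.
Relative clearance = 1.666 + 1.352 + 0.25 = 3.268.
Net AUC ratio = 1 / 3.268 = 0.306.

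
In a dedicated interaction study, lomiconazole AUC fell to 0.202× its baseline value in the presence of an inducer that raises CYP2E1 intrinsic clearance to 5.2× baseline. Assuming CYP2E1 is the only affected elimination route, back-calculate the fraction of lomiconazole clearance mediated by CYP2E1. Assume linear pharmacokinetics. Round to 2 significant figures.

CL'/CL = 1 / 0.202 = 4.95
5.2·fm + (1 − fm) = 4.95
fm = (4.95 − 1) / (5.2 − 1) = 0.94

0.94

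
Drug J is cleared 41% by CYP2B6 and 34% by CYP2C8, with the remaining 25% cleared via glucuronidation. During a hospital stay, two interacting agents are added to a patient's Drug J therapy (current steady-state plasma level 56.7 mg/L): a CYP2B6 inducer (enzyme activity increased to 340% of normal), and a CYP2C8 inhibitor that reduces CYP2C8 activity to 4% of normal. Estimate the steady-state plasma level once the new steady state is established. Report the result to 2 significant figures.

34 mg/L

CYP2B6: 0.41 × 3.4 = 1.394
CYP2C8: 0.34 × 0.04 = 0.0136
Other: 0.25 (unchanged)
New clearance relative to baseline: 1.394 + 0.0136 + 0.25 = 1.6576.
Dividing the baseline by the relative clearance: 56.7 / 1.6576 = 34 mg/L.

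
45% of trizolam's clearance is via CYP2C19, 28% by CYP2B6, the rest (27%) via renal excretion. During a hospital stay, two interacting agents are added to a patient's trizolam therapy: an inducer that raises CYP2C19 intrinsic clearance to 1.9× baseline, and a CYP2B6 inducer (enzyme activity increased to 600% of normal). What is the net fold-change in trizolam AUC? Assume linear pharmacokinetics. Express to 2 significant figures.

0.36

CYP2C19: 0.45 × 1.9 = 0.855
CYP2B6: 0.28 × 6 = 1.68
Other: 0.27 (unchanged)
Relative clearance = 0.855 + 1.68 + 0.27 = 2.805.
Because AUC varies inversely with clearance, the combined effect is 1 / 2.805 = 0.36.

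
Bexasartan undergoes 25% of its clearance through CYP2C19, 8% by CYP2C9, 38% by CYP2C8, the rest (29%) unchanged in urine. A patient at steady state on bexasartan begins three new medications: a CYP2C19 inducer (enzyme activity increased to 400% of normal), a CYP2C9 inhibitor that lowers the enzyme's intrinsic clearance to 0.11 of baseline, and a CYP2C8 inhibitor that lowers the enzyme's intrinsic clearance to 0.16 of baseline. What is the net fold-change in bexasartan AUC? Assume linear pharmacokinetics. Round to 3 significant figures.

CYP2C19: 0.25 × 4 = 1
CYP2C9: 0.08 × 0.11 = 0.0088
CYP2C8: 0.38 × 0.16 = 0.0608
Other: 0.29 (unchanged)
New clearance relative to baseline: 1 + 0.0088 + 0.0608 + 0.29 = 1.3596.
Because AUC varies inversely with clearance, the combined effect is 1 / 1.3596 = 0.736.

0.736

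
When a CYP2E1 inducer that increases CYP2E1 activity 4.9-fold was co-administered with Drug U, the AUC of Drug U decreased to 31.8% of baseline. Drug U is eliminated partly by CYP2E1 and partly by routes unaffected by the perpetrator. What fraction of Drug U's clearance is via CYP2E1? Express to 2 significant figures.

Let fm be the CYP2E1 fraction. New clearance relative to baseline = fm × 4.9 + (1 − fm).
AUC ratio = 1 / (new CL fraction), so new CL fraction = 1 / 0.318 = 3.145.
fm × 4.9 + 1 − fm = 3.145  ⇒  fm × (4.9 − 1) = 2.145  ⇒  fm = 0.55.

0.55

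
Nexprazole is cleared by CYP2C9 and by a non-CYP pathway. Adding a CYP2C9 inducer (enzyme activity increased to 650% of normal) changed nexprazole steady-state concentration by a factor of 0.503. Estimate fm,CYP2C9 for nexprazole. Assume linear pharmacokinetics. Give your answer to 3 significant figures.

Write x for the fraction cleared via CYP2C9. The observed steady-state concentration change means clearance rose to 1/0.503 = 1.988 of baseline.
Setting x·6.5 + (1 − x) = 1.988 and solving: x = (1.988 − 1)/(6.5 − 1) = 0.180.

0.180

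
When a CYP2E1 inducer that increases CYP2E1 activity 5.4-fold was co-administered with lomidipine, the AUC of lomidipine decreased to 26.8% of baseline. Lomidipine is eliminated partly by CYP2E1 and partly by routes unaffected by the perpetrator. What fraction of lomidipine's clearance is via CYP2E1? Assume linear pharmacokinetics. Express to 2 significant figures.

0.62

Let fm be the CYP2E1 fraction. New clearance relative to baseline = fm × 5.4 + (1 − fm).
AUC ratio = 1 / (new CL fraction), so new CL fraction = 1 / 0.268 = 3.731.
fm × 5.4 + 1 − fm = 3.731  ⇒  fm × (5.4 − 1) = 2.731  ⇒  fm = 0.62.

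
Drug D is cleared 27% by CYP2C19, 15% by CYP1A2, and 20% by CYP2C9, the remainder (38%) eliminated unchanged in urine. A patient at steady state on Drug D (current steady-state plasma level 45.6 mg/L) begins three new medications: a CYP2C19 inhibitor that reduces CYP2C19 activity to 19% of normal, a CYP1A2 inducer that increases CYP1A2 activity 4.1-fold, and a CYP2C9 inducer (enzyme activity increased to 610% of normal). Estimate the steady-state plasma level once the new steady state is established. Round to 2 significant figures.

20 mg/L

CYP2C19: 0.27 × 0.19 = 0.0513
CYP1A2: 0.15 × 4.1 = 0.615
CYP2C9: 0.2 × 6.1 = 1.22
Other: 0.38 (unchanged)
New clearance relative to baseline: 0.0513 + 0.615 + 1.22 + 0.38 = 2.2663.
New steady-state plasma level = 45.6 / 2.2663 = 20 mg/L (concentration scales inversely with clearance).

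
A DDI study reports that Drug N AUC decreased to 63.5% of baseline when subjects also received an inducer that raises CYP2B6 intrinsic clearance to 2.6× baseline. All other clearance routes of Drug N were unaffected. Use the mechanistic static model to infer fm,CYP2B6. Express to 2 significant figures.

0.36

Call the CYP2B6 fraction fm. After the interaction, CL_new/CL_old = fm × 2.6 + (1 − fm).
AUC ratio = 1 / (new CL fraction), so new CL fraction = 1 / 0.635 = 1.575.
fm × 2.6 + 1 − fm = 1.575  ⇒  fm × (2.6 − 1) = 0.5748  ⇒  fm = 0.36.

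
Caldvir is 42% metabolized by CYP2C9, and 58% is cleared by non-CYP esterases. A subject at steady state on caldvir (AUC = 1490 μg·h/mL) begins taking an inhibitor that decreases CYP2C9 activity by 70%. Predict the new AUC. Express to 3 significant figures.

CYP2C9: 0.42 × 0.3 = 0.126
Other: 0.58 (unchanged)
CL_new/CL_old = 0.126 + 0.58 = 0.706.
AUC ∝ 1/CL, so new value = 1490 / 0.706 = 2.11 × 10³ μg·h/mL.

2.11 × 10³ μg·h/mL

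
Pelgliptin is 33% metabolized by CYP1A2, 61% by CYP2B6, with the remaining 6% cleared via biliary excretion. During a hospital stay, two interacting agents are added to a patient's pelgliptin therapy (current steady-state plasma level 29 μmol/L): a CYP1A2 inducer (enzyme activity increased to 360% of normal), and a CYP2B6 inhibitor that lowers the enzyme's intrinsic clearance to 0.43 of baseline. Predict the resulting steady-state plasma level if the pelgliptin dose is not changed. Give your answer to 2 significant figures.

19 μmol/L

The CYP1A2 pathway (33% of clearance) increases to 3.6× activity: 0.33 × 3.6 = 1.188.
The CYP2B6 pathway (61% of clearance) drops to 0.43× activity: 0.61 × 0.43 = 0.2623.
Non-CYP routes (6%) are unchanged.
Relative clearance = 1.188 + 0.2623 + 0.06 = 1.5103.
Dividing the baseline by the relative clearance: 29 / 1.5103 = 19 μmol/L.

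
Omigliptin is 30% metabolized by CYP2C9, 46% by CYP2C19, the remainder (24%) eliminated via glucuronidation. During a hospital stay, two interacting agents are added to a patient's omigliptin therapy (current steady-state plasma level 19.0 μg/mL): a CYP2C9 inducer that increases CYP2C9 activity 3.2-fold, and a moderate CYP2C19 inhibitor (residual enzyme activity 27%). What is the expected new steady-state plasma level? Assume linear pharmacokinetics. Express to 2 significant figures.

The CYP2C9 pathway (30% of clearance) increases to 3.2× activity: 0.3 × 3.2 = 0.96.
The CYP2C19 pathway (46% of clearance) is reduced to 0.27× activity: 0.46 × 0.27 = 0.1242.
Non-CYP routes (24%) are unchanged.
Relative clearance = 0.96 + 0.1242 + 0.24 = 1.3242.
Dividing the baseline by the relative clearance: 19.0 / 1.3242 = 14 μg/mL.

14 μg/mL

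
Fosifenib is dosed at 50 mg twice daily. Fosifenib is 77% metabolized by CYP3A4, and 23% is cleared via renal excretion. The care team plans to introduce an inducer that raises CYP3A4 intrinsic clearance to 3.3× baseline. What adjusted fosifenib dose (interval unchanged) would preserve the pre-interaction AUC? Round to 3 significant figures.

CYP3A4: 0.77 × 3.3 = 2.541
Other: 0.23 (unchanged)
Relative clearance = 2.541 + 0.23 = 2.771.
Css,avg = (dose rate)/CL, so holding Css fixed requires dose ∝ CL: 50 × 2.771 = 139 mg.

139 mg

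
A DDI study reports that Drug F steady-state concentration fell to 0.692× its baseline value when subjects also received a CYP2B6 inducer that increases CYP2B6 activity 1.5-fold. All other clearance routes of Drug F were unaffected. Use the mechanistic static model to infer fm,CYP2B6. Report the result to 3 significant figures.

0.890

Let x = fm,CYP2B6. Because steady-state concentration ∝ 1/CL, relative clearance rose to 1/0.692 = 1.445.
Setting x·1.5 + (1 − x) = 1.445 and solving: x = (1.445 − 1)/(1.5 − 1) = 0.890.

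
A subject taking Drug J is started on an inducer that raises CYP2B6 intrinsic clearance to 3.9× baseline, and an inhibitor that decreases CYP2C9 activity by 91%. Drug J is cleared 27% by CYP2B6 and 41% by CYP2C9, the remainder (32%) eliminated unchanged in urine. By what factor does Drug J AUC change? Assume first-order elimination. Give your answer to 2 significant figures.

CYP2B6: 0.27 × 3.9 = 1.053
CYP2C9: 0.41 × 0.09 = 0.0369
Other: 0.32 (unchanged)
CL_new/CL_old = 1.053 + 0.0369 + 0.32 = 1.4099.
Net AUC ratio = 1 / 1.4099 = 0.71.

0.71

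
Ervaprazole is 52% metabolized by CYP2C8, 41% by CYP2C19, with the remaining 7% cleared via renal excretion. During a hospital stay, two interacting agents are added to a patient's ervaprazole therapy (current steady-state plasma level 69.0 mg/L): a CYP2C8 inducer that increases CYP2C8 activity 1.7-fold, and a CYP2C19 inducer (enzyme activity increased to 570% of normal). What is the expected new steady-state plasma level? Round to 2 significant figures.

The CYP2C8 pathway (52% of clearance) increases to 1.7× activity: 0.52 × 1.7 = 0.884.
The CYP2C19 pathway (41% of clearance) is boosted to 5.7× activity: 0.41 × 5.7 = 2.337.
Non-CYP routes (7%) are unchanged.
CL_new/CL_old = 0.884 + 2.337 + 0.07 = 3.291.
Steady-state plasma level ∝ 1/CL: new value = 69.0 / 3.291 = 21 mg/L.

21 mg/L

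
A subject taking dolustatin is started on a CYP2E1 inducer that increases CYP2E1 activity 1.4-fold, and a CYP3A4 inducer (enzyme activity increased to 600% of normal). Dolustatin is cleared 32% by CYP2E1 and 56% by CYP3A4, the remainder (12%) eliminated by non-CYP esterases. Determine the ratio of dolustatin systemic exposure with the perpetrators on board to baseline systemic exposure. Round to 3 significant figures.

The CYP2E1 pathway (32% of clearance) is boosted to 1.4× activity: 0.32 × 1.4 = 0.448.
The CYP3A4 pathway (56% of clearance) increases to 6× activity: 0.56 × 6 = 3.36.
Non-CYP routes (12%) are unchanged.
New clearance relative to baseline: 0.448 + 3.36 + 0.12 = 3.928.
Systemic exposure ∝ 1/CL: fold-change = 1 / 3.928 = 0.255.

0.255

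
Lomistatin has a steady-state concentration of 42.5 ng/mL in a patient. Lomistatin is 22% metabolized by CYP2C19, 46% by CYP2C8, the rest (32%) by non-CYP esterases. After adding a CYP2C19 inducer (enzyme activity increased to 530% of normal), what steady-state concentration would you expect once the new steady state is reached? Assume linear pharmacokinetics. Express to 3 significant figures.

CYP2C19: 0.22 × 5.3 = 1.166
CYP2C8: 0.46 (unchanged)
Other: 0.32 (unchanged)
Relative clearance = 1.166 + 0.46 + 0.32 = 1.946.
New steady-state concentration = baseline ÷ relative clearance = 42.5 / 1.946 = 21.8 ng/mL.

21.8 ng/mL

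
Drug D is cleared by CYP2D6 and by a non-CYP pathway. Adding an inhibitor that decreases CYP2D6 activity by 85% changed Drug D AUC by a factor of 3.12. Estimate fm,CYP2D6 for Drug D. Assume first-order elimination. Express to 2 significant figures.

0.80

Write x for the fraction cleared via CYP2D6. The observed AUC change means clearance fell to 1/3.12 = 0.3205 of baseline.
Only the CYP2D6 route changed, so 0.3205 = x·0.15 + (1 − x), giving x = 0.80.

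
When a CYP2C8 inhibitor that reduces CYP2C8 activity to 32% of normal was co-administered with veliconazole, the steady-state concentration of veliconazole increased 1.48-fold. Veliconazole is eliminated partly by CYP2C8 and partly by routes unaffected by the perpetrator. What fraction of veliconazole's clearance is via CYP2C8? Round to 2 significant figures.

0.48

CL'/CL = 1 / 1.48 = 0.6757
0.32·fm + (1 − fm) = 0.6757
fm = (0.6757 − 1) / (0.32 − 1) = 0.48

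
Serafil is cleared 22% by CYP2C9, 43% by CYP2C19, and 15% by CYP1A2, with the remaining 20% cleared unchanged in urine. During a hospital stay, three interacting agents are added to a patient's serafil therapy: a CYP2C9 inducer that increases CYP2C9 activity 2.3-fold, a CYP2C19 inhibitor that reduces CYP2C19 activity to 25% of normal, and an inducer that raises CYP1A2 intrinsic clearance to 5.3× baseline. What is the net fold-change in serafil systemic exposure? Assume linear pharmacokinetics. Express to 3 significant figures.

0.622

The CYP2C9 pathway (22% of clearance) is boosted to 2.3× activity: 0.22 × 2.3 = 0.506.
The CYP2C19 pathway (43% of clearance) falls to 0.25× activity: 0.43 × 0.25 = 0.1075.
The CYP1A2 pathway (15% of clearance) rises to 5.3× activity: 0.15 × 5.3 = 0.795.
Non-CYP routes (20%) are unchanged.
CL_new/CL_old = 0.506 + 0.1075 + 0.795 + 0.2 = 1.6085.
Net systemic exposure ratio = 1 / 1.6085 = 0.622.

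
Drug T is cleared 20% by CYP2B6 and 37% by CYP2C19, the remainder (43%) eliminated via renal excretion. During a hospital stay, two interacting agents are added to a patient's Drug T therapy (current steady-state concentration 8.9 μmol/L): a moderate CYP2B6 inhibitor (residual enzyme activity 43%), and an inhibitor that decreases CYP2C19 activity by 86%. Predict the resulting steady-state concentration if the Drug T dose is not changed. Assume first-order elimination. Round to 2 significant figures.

CYP2B6: 0.2 × 0.43 = 0.086
CYP2C19: 0.37 × 0.14 = 0.0518
Other: 0.43 (unchanged)
CL_new/CL_old = 0.086 + 0.0518 + 0.43 = 0.5678.
Steady-state concentration ∝ 1/CL: new value = 8.9 / 0.5678 = 16 μmol/L.

16 μmol/L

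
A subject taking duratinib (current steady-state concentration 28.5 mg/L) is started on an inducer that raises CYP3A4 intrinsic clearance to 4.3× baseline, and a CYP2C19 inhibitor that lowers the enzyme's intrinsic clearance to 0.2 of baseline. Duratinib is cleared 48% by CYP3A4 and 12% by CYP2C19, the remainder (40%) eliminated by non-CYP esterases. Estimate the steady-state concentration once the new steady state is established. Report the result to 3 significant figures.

The CYP3A4 pathway (48% of clearance) increases to 4.3× activity: 0.48 × 4.3 = 2.064.
The CYP2C19 pathway (12% of clearance) is reduced to 0.2× activity: 0.12 × 0.2 = 0.024.
Non-CYP routes (40%) are unchanged.
CL_new/CL_old = 2.064 + 0.024 + 0.4 = 2.488.
Dividing the baseline by the relative clearance: 28.5 / 2.488 = 11.5 mg/L.

11.5 mg/L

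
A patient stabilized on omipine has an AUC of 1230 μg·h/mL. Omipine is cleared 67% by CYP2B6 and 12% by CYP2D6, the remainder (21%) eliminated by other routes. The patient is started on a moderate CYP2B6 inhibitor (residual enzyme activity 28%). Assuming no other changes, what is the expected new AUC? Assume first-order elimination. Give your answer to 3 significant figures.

2.38 × 10³ μg·h/mL

CYP2B6: 0.67 × 0.28 = 0.1876
CYP2D6: 0.12 (unchanged)
Other: 0.21 (unchanged)
Relative clearance = 0.1876 + 0.12 + 0.21 = 0.5176.
AUC ∝ 1/CL, so new value = 1230 / 0.5176 = 2.38 × 10³ μg·h/mL.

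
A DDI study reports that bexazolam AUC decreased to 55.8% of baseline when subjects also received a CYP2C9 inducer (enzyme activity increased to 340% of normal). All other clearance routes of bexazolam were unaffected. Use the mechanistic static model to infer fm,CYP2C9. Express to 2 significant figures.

0.33

Let fm be the CYP2C9 fraction. New clearance relative to baseline = fm × 3.4 + (1 − fm).
AUC ratio = 1 / (new CL fraction), so new CL fraction = 1 / 0.558 = 1.792.
fm × 3.4 + 1 − fm = 1.792  ⇒  fm × (3.4 − 1) = 0.7921  ⇒  fm = 0.33.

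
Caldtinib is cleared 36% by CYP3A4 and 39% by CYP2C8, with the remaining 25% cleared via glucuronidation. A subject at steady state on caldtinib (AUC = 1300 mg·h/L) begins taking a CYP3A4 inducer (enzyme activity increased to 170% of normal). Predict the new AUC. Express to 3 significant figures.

CYP3A4: 0.36 × 1.7 = 0.612
CYP2C8: 0.39 (unchanged)
Other: 0.25 (unchanged)
New clearance relative to baseline: 0.612 + 0.39 + 0.25 = 1.252.
New AUC = baseline ÷ relative clearance = 1300 / 1.252 = 1.04 × 10³ mg·h/L.

1.04 × 10³ mg·h/L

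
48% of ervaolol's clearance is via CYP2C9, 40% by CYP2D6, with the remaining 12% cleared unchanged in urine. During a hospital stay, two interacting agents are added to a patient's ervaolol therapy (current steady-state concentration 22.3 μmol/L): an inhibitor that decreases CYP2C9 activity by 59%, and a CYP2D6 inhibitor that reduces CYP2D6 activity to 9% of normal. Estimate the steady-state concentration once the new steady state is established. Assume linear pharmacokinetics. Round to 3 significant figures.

The CYP2C9 pathway (48% of clearance) falls to 0.41× activity: 0.48 × 0.41 = 0.1968.
The CYP2D6 pathway (40% of clearance) falls to 0.09× activity: 0.4 × 0.09 = 0.036.
The remaining 12% of clearance is unaffected.
Relative clearance = 0.1968 + 0.036 + 0.12 = 0.3528.
New steady-state concentration = 22.3 / 0.3528 = 63.2 μmol/L (concentration scales inversely with clearance).

63.2 μmol/L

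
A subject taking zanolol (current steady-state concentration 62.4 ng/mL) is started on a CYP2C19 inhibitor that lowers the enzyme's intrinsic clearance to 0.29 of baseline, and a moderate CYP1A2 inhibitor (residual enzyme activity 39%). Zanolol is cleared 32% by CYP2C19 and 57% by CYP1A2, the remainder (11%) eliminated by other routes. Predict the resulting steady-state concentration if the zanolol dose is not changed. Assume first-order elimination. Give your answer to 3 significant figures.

147 ng/mL

CYP2C19: 0.32 × 0.29 = 0.0928
CYP1A2: 0.57 × 0.39 = 0.2223
Other: 0.11 (unchanged)
New clearance relative to baseline: 0.0928 + 0.2223 + 0.11 = 0.4251.
New steady-state concentration = 62.4 / 0.4251 = 147 ng/mL (concentration scales inversely with clearance).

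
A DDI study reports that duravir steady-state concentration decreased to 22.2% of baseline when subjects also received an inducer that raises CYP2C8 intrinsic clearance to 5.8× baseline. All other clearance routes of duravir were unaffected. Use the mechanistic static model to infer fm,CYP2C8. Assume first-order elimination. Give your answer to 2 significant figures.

0.73

Let x = fm,CYP2C8. Because steady-state concentration ∝ 1/CL, relative clearance rose to 1/0.222 = 4.505.
Setting x·5.8 + (1 − x) = 4.505 and solving: x = (4.505 − 1)/(5.8 − 1) = 0.73.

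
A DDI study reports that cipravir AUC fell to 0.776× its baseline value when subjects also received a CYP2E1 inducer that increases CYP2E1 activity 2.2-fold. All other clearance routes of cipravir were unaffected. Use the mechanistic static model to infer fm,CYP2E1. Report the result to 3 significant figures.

Let fm be the CYP2E1 fraction. New clearance relative to baseline = fm × 2.2 + (1 − fm).
AUC ratio = 1 / (new CL fraction), so new CL fraction = 1 / 0.776 = 1.289.
fm × 2.2 + 1 − fm = 1.289  ⇒  fm × (2.2 − 1) = 0.2887  ⇒  fm = 0.241.

0.241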